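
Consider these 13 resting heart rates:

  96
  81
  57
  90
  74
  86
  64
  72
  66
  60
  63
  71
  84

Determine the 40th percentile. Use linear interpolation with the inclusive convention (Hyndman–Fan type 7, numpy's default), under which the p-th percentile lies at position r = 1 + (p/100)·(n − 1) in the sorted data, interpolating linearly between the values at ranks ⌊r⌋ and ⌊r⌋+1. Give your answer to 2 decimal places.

Sorted: 57, 60, 63, 64, 66, 71, 72, 74, 81, 84, 86, 90, 96.
n = 13.
r = 1 + (40/100)·(13 − 1) = 1 + 4.8 = 5.8.
Rank 5 is 66 and rank 6 is 71.
Interpolate: 66 + 0.8·(71 − 66) = 66 + 0.8·5 = 70.

70.00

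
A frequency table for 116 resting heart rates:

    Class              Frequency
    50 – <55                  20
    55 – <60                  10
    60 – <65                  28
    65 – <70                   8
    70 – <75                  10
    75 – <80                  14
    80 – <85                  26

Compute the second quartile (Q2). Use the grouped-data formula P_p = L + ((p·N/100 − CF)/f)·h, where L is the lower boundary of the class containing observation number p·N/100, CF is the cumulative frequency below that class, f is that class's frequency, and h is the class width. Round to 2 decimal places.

N = 116; target position k = 50/100 · 116 = 58.
Cumulative frequencies: 20, 30, 58, 66, 76, 90, 116.
Observation 58 falls in the class 60 – <65.
L = 60, CF = 30, f = 28, h = 5.
P50 = 60 + ((58 − 30)/28)·5 = 60 + 5 = 65.

65.00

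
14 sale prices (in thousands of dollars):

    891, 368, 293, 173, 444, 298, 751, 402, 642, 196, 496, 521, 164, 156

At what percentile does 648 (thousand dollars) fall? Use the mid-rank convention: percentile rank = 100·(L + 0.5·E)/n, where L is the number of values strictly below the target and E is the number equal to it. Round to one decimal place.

Sorted: 156, 164, 173, 196, 293, 298, 368, 402, 444, 496, 521, 642, 751, 891.
Count below 648: L = 12; count equal: E = 0; n = 14.
Percentile rank = 100·(12 + 0.5·0)/14 = 100·12/14 = 85.71.

85.7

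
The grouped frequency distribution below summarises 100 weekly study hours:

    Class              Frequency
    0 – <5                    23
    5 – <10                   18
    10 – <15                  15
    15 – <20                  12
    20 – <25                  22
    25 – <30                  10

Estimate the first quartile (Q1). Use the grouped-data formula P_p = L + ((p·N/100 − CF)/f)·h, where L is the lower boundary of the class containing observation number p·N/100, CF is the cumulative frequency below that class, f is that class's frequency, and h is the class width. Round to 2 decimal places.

N = 100; target position k = 25/100 · 100 = 25.
Cumulative frequencies: 23, 41, 56, 68, 90, 100.
Observation 25 falls in the class 5 – <10.
L = 5, CF = 23, f = 18, h = 5.
P25 = 5 + ((25 − 23)/18)·5 = 5 + 0.555556 = 5.55556.

5.56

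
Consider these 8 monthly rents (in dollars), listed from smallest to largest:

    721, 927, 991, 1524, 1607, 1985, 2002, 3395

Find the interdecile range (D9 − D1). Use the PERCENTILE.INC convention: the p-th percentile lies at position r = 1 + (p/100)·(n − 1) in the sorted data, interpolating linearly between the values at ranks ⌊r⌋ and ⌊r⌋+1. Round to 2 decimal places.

n = 8.
P10: r = 1.7; ranks 1–2 are 721, 927; interpolating gives 865.2.
P90: r = 7.3; ranks 7–8 are 2002, 3395; interpolating gives 2419.9.
Difference: 2419.9 − 865.2 = 1554.7.

1554.70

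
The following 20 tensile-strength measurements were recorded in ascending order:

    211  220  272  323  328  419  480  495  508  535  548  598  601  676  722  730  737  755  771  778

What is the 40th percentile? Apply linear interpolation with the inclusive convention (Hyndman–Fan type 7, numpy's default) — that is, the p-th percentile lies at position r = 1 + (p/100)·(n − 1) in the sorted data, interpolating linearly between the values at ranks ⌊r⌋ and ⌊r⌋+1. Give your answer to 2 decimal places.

n = 20.
r = 1 + (40/100)·(20 − 1) = 1 + 7.6 = 8.6.
Rank 8 is 495 and rank 9 is 508.
Interpolate: 495 + 0.6·(508 − 495) = 495 + 0.6·13 = 502.8.

502.80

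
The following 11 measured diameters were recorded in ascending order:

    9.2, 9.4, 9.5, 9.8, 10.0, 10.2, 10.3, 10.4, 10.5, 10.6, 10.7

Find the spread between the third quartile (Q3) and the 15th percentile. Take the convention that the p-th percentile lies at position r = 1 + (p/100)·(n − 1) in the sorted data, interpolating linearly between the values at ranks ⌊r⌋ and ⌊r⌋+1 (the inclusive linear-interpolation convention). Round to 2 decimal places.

n = 11.
P15: r = 2.5; ranks 2–3 are 9.4, 9.5; interpolating gives 9.45.
P75: r = 8.5; ranks 8–9 are 10.4, 10.5; interpolating gives 10.45.
Difference: 10.45 − 9.45 = 1.

1.00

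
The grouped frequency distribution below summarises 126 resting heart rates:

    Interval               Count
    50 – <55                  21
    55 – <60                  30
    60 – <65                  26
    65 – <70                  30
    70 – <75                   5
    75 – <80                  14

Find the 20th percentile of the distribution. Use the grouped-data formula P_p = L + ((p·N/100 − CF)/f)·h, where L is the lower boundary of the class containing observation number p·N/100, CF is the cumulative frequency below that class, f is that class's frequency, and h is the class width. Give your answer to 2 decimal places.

N = 126; target position k = 20/100 · 126 = 25.2.
Cumulative frequencies: 21, 51, 77, 107, 112, 126.
Observation 25.2 falls in the class 55 – <60.
L = 55, CF = 21, f = 30, h = 5.
P20 = 55 + ((25.2 − 21)/30)·5 = 55 + 0.7 = 55.7.

55.70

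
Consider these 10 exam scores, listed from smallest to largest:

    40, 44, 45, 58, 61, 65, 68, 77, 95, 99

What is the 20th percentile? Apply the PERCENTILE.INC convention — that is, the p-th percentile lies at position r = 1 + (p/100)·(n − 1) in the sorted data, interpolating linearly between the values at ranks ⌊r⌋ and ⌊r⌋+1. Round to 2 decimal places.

44.80

n = 10.
r = 1 + (20/100)·(10 − 1) = 1 + 1.8 = 2.8.
Rank 2 is 44 and rank 3 is 45.
Interpolate: 44 + 0.8·(45 − 44) = 44 + 0.8·1 = 44.8.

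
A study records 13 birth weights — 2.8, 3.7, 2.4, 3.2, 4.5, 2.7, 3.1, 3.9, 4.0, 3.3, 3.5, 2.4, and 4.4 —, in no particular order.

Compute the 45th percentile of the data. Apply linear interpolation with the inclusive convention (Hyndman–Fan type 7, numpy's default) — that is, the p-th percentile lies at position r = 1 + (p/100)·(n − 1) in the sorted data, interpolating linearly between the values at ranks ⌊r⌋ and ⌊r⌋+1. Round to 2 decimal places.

Sorted: 2.4, 2.4, 2.7, 2.8, 3.1, 3.2, 3.3, 3.5, 3.7, 3.9, 4.0, 4.4, 4.5.
n = 13.
r = 1 + (45/100)·(13 − 1) = 1 + 5.4 = 6.4.
Rank 6 is 3.2 and rank 7 is 3.3.
Interpolate: 3.2 + 0.4·(3.3 − 3.2) = 3.2 + 0.4·0.1 = 3.24.

3.24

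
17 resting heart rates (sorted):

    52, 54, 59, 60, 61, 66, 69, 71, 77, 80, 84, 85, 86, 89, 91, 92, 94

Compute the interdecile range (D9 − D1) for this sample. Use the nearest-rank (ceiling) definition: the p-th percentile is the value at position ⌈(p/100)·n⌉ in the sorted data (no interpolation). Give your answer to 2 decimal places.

n = 17.
P10: rank ⌈10/100·17⌉ = 2 → 54.
P90: rank ⌈90/100·17⌉ = 16 → 92.
Difference: 92 − 54 = 38.

38.00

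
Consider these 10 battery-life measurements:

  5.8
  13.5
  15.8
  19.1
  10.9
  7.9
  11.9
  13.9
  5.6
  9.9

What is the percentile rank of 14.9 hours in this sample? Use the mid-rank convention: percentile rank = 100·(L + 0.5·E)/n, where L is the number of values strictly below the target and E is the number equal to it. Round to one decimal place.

Sorted: 5.6, 5.8, 7.9, 9.9, 10.9, 11.9, 13.5, 13.9, 15.8, 19.1.
Count below 14.9: L = 8; count equal: E = 0; n = 10.
Percentile rank = 100·(8 + 0.5·0)/10 = 100·8/10 = 80.

80.0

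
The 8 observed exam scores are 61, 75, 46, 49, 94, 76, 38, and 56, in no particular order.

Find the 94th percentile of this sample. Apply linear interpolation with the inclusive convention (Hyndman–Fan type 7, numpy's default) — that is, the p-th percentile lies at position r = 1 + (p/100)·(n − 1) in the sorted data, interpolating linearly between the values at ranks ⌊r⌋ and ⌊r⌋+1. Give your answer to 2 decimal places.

86.44

Sorted: 38, 46, 49, 56, 61, 75, 76, 94.
n = 8.
r = 1 + (94/100)·(8 − 1) = 1 + 6.58 = 7.58.
Rank 7 is 76 and rank 8 is 94.
Interpolate: 76 + 0.58·(94 − 76) = 76 + 0.58·18 = 86.44.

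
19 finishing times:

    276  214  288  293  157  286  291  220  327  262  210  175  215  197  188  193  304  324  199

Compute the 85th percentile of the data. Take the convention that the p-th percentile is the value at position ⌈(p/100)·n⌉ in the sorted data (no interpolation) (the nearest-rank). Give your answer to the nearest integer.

Sorted: 157, 175, 188, 193, 197, 199, 210, 214, 215, 220, 262, 276, 286, 288, 291, 293, 304, 324, 327.
n = 19.
Position = ⌈85/100 · 19⌉ = ⌈16.15⌉ = 17.
The value at rank 17 is 304.

304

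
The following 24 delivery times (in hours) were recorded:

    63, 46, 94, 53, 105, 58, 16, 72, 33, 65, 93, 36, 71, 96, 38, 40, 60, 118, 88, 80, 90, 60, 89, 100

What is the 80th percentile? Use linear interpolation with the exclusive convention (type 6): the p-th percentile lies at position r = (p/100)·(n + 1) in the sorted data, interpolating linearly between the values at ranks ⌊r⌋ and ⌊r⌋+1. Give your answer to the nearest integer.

94

Sorted: 16, 33, 36, 38, 40, 46, 53, 58, 60, 60, 63, 65, 71, 72, 80, 88, 89, 90, 93, 94, 96, 100, 105, 118.
n = 24.
r = (80/100)·(24 + 1) = 20.
r is an integer, so P80 is the value at rank 20: 94.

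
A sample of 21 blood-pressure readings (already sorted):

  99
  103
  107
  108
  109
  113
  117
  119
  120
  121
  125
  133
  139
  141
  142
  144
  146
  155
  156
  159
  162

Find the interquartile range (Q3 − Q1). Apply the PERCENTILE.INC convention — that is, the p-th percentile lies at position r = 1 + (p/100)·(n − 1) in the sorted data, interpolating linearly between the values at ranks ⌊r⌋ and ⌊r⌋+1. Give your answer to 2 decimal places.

n = 21.
P25: r = 6 (integer) → 113.
P75: r = 16 (integer) → 144.
Difference: 144 − 113 = 31.

31.00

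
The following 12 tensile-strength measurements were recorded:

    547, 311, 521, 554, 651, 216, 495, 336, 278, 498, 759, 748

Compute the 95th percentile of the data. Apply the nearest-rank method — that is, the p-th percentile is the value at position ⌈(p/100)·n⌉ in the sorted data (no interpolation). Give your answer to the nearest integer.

759

Sorted: 216, 278, 311, 336, 495, 498, 521, 547, 554, 651, 748, 759.
n = 12.
Position = ⌈95/100 · 12⌉ = ⌈11.4⌉ = 12.
The value at rank 12 is 759.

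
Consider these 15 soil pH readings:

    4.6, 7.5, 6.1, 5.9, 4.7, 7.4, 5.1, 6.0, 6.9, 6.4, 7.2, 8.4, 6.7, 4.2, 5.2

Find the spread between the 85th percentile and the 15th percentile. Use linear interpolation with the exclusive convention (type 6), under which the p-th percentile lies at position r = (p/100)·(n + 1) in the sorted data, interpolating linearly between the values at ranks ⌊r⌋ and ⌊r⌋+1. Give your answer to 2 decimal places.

2.82

Sorted: 4.2, 4.6, 4.7, 5.1, 5.2, 5.9, 6.0, 6.1, 6.4, 6.7, 6.9, 7.2, 7.4, 7.5, 8.4.
n = 15.
P15: r = 2.4; ranks 2–3 are 4.6, 4.7; interpolating gives 4.64.
P85: r = 13.6; ranks 13–14 are 7.4, 7.5; interpolating gives 7.46.
Difference: 7.46 − 4.64 = 2.82.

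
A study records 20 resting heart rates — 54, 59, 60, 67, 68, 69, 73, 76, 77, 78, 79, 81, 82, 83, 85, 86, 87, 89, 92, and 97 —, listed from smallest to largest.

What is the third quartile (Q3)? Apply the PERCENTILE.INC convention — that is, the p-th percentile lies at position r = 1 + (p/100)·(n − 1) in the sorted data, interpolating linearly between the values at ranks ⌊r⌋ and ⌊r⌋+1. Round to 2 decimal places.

n = 20.
r = 1 + (75/100)·(20 − 1) = 1 + 14.25 = 15.25.
Rank 15 is 85 and rank 16 is 86.
Interpolate: 85 + 0.25·(86 − 85) = 85 + 0.25·1 = 85.25.

85.25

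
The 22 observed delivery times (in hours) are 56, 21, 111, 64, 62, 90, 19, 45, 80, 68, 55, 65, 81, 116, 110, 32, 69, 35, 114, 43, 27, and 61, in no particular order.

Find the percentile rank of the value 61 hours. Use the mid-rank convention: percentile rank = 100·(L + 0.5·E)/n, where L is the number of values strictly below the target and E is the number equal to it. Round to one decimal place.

Sorted: 19, 21, 27, 32, 35, 43, 45, 55, 56, 61, 62, 64, 65, 68, 69, 80, 81, 90, 110, 111, 114, 116.
Count below 61: L = 9; count equal: E = 1; n = 22.
Percentile rank = 100·(9 + 0.5·1)/22 = 100·9.5/22 = 43.18.

43.2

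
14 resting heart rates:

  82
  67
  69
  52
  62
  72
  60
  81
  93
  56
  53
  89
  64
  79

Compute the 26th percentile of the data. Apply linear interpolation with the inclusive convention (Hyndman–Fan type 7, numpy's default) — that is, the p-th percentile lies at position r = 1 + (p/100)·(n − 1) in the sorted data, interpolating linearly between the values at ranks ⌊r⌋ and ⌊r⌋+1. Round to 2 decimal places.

Sorted: 52, 53, 56, 60, 62, 64, 67, 69, 72, 79, 81, 82, 89, 93.
n = 14.
r = 1 + (26/100)·(14 − 1) = 1 + 3.38 = 4.38.
Rank 4 is 60 and rank 5 is 62.
Interpolate: 60 + 0.38·(62 − 60) = 60 + 0.38·2 = 60.76.

60.76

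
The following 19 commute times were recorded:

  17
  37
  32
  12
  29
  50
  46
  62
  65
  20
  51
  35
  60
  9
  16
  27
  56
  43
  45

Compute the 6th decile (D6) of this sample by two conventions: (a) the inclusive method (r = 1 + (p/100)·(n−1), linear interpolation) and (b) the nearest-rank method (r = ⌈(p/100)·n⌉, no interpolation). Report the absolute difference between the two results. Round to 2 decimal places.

Sorted: 9, 12, 16, 17, 20, 27, 29, 32, 35, 37, 43, 45, 46, 50, 51, 56, 60, 62, 65.
n = 19.
(a) r = 11.8; between ranks 11 (43) and 12 (45): 44.6.
(b) the nearest-rank method: rank 12 → 45.
|44.6 − 45| = 0.4.

0.40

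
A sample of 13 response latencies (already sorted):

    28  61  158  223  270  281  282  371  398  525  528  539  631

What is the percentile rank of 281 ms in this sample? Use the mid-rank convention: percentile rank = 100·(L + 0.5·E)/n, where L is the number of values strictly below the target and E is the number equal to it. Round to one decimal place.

Count below 281: L = 5; count equal: E = 1; n = 13.
Percentile rank = 100·(5 + 0.5·1)/13 = 100·5.5/13 = 42.31.

42.3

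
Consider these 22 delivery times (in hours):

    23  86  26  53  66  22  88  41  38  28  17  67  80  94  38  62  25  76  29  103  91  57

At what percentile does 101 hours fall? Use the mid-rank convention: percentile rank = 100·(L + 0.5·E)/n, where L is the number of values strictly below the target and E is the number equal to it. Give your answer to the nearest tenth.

Sorted: 17, 22, 23, 25, 26, 28, 29, 38, 38, 41, 53, 57, 62, 66, 67, 76, 80, 86, 88, 91, 94, 103.
Count below 101: L = 21; count equal: E = 0; n = 22.
Percentile rank = 100·(21 + 0.5·0)/22 = 100·21/22 = 95.45.

95.5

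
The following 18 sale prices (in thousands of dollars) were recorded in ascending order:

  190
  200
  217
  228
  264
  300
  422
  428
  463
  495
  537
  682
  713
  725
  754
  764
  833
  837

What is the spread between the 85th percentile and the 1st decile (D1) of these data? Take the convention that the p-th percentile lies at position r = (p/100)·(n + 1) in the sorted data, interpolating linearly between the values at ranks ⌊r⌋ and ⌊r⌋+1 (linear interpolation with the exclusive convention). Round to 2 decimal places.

575.35

n = 18.
P10: r = 1.9; ranks 1–2 are 190, 200; interpolating gives 199.
P85: r = 16.15; ranks 16–17 are 764, 833; interpolating gives 774.35.
Difference: 774.35 − 199 = 575.35.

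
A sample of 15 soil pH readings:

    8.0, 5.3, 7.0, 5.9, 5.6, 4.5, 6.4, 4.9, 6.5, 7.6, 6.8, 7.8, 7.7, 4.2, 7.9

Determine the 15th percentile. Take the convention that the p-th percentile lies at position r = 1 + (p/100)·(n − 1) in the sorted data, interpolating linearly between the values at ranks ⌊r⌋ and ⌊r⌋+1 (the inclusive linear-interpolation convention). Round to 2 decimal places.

4.94

Sorted: 4.2, 4.5, 4.9, 5.3, 5.6, 5.9, 6.4, 6.5, 6.8, 7.0, 7.6, 7.7, 7.8, 7.9, 8.0.
n = 15.
r = 1 + (15/100)·(15 − 1) = 1 + 2.1 = 3.1.
Rank 3 is 4.9 and rank 4 is 5.3.
Interpolate: 4.9 + 0.1·(5.3 − 4.9) = 4.9 + 0.1·0.4 = 4.94.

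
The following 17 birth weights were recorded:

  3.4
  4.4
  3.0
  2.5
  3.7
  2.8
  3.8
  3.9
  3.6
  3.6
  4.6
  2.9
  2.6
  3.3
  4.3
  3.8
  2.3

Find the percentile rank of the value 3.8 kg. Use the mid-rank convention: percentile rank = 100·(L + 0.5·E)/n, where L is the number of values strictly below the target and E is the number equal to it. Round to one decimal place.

Sorted: 2.3, 2.5, 2.6, 2.8, 2.9, 3.0, 3.3, 3.4, 3.6, 3.6, 3.7, 3.8, 3.8, 3.9, 4.3, 4.4, 4.6.
Count below 3.8: L = 11; count equal: E = 2; n = 17.
Percentile rank = 100·(11 + 0.5·2)/17 = 100·12/17 = 70.59.

70.6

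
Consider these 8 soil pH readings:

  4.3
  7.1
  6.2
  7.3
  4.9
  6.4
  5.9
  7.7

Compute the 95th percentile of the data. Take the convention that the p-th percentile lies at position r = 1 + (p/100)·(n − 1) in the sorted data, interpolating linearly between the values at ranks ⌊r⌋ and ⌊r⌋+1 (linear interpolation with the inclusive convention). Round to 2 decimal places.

Sorted: 4.3, 4.9, 5.9, 6.2, 6.4, 7.1, 7.3, 7.7.
n = 8.
r = 1 + (95/100)·(8 − 1) = 1 + 6.65 = 7.65.
Rank 7 is 7.3 and rank 8 is 7.7.
Interpolate: 7.3 + 0.65·(7.7 − 7.3) = 7.3 + 0.65·0.4 = 7.56.

7.56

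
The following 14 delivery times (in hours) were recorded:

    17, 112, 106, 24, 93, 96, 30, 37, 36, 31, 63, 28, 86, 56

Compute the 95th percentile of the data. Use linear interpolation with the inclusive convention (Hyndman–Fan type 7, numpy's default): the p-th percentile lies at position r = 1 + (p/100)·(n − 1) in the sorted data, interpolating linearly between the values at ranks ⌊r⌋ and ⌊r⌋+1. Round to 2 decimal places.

Sorted: 17, 24, 28, 30, 31, 36, 37, 56, 63, 86, 93, 96, 106, 112.
n = 14.
r = 1 + (95/100)·(14 − 1) = 1 + 12.35 = 13.35.
Rank 13 is 106 and rank 14 is 112.
Interpolate: 106 + 0.35·(112 − 106) = 106 + 0.35·6 = 108.1.

108.10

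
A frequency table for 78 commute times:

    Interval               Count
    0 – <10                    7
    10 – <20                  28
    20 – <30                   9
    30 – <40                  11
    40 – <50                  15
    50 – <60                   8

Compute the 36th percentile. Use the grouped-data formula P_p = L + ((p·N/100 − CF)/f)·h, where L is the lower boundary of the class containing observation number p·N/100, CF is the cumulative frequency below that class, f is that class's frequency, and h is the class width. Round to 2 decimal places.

N = 78; target position k = 36/100 · 78 = 28.08.
Cumulative frequencies: 7, 35, 44, 55, 70, 78.
Observation 28.08 falls in the class 10 – <20.
L = 10, CF = 7, f = 28, h = 10.
P36 = 10 + ((28.08 − 7)/28)·10 = 10 + 7.52857 = 17.5286.

17.53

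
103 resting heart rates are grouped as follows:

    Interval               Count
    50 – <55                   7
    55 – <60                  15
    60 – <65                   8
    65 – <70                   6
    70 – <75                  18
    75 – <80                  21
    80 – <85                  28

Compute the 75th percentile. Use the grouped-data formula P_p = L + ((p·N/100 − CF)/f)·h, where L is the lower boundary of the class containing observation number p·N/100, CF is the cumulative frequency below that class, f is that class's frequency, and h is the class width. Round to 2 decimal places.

N = 103; target position k = 75/100 · 103 = 77.25.
Cumulative frequencies: 7, 22, 30, 36, 54, 75, 103.
Observation 77.25 falls in the class 80 – <85.
L = 80, CF = 75, f = 28, h = 5.
P75 = 80 + ((77.25 − 75)/28)·5 = 80 + 0.401786 = 80.4018.

80.40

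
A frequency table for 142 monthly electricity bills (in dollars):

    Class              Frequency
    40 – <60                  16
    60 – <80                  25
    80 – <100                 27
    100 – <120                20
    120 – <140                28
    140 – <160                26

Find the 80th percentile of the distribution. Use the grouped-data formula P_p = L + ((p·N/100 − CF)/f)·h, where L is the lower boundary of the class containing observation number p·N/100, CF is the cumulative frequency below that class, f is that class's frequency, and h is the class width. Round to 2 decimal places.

138.29

N = 142; target position k = 80/100 · 142 = 113.6.
Cumulative frequencies: 16, 41, 68, 88, 116, 142.
Observation 113.6 falls in the class 120 – <140.
L = 120, CF = 88, f = 28, h = 20.
P80 = 120 + ((113.6 − 88)/28)·20 = 120 + 18.2857 = 138.286.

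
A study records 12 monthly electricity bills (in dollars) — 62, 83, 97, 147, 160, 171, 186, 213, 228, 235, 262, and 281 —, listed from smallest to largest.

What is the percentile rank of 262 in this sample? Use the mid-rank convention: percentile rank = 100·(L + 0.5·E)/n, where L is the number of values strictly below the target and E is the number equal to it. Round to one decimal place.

87.5

Count below 262: L = 10; count equal: E = 1; n = 12.
Percentile rank = 100·(10 + 0.5·1)/12 = 100·10.5/12 = 87.5.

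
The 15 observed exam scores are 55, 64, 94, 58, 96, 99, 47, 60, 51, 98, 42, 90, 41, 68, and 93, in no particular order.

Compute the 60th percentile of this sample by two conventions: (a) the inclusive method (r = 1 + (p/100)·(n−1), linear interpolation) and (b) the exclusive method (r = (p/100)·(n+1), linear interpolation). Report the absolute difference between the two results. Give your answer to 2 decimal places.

Sorted: 41, 42, 47, 51, 55, 58, 60, 64, 68, 90, 93, 94, 96, 98, 99.
n = 15.
(a) r = 9.4; between ranks 9 (68) and 10 (90): 76.8.
(b) r = 9.6; between ranks 9 (68) and 10 (90): 81.2.
|76.8 − 81.2| = 4.4.

4.40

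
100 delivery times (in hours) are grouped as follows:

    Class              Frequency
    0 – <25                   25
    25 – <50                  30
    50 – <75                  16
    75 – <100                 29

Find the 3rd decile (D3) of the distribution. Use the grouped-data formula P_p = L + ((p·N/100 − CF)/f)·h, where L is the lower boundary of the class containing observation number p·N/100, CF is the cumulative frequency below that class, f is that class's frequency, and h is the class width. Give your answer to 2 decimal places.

29.17

N = 100; target position k = 30/100 · 100 = 30.
Cumulative frequencies: 25, 55, 71, 100.
Observation 30 falls in the class 25 – <50.
L = 25, CF = 25, f = 30, h = 25.
P30 = 25 + ((30 − 25)/30)·25 = 25 + 4.16667 = 29.1667.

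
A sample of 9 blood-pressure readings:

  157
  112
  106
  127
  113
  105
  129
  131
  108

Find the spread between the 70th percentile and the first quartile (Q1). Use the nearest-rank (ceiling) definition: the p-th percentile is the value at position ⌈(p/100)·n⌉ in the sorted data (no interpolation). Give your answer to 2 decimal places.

Sorted: 105, 106, 108, 112, 113, 127, 129, 131, 157.
n = 9.
P25: rank ⌈25/100·9⌉ = 3 → 108.
P70: rank ⌈70/100·9⌉ = 7 → 129.
Difference: 129 − 108 = 21.

21.00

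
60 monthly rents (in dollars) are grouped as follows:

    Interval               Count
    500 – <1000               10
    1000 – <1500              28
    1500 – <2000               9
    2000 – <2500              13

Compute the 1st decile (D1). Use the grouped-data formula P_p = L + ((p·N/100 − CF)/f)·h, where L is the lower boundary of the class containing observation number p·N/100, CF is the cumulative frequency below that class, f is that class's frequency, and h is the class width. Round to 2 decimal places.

800.00

N = 60; target position k = 10/100 · 60 = 6.
Cumulative frequencies: 10, 38, 47, 60.
Observation 6 falls in the class 500 – <1000.
L = 500, CF = 0, f = 10, h = 500.
P10 = 500 + ((6 − 0)/10)·500 = 500 + 300 = 800.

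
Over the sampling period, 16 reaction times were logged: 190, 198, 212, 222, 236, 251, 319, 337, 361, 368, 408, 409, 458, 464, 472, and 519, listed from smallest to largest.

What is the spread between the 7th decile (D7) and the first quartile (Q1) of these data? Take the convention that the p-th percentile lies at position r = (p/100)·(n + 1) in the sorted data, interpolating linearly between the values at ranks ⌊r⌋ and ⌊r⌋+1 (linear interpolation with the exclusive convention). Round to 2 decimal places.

183.40

n = 16.
P25: r = 4.25; ranks 4–5 are 222, 236; interpolating gives 225.5.
P70: r = 11.9; ranks 11–12 are 408, 409; interpolating gives 408.9.
Difference: 408.9 − 225.5 = 183.4.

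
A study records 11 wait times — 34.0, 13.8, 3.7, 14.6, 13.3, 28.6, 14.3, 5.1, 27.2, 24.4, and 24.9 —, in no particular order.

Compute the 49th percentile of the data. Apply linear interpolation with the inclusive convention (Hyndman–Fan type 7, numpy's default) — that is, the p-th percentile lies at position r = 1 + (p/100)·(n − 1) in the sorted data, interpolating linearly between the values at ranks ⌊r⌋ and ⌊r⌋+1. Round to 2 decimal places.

14.57

Sorted: 3.7, 5.1, 13.3, 13.8, 14.3, 14.6, 24.4, 24.9, 27.2, 28.6, 34.0.
n = 11.
r = 1 + (49/100)·(11 − 1) = 1 + 4.9 = 5.9.
Rank 5 is 14.3 and rank 6 is 14.6.
Interpolate: 14.3 + 0.9·(14.6 − 14.3) = 14.3 + 0.9·0.3 = 14.57.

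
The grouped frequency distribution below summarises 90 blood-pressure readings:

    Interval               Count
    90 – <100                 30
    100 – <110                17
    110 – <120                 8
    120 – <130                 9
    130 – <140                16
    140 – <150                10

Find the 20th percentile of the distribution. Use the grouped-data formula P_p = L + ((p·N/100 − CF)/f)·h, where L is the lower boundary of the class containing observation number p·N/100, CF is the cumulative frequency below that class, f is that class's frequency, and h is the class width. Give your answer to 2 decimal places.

96.00

N = 90; target position k = 20/100 · 90 = 18.
Cumulative frequencies: 30, 47, 55, 64, 80, 90.
Observation 18 falls in the class 90 – <100.
L = 90, CF = 0, f = 30, h = 10.
P20 = 90 + ((18 − 0)/30)·10 = 90 + 6 = 96.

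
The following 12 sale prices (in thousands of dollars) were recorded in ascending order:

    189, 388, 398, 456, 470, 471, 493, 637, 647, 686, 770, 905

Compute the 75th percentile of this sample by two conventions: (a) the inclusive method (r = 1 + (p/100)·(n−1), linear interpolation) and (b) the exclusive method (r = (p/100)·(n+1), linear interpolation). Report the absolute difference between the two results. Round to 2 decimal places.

n = 12.
(a) r = 9.25; between ranks 9 (647) and 10 (686): 656.75.
(b) r = 9.75; between ranks 9 (647) and 10 (686): 676.25.
|656.75 − 676.25| = 19.5.

19.50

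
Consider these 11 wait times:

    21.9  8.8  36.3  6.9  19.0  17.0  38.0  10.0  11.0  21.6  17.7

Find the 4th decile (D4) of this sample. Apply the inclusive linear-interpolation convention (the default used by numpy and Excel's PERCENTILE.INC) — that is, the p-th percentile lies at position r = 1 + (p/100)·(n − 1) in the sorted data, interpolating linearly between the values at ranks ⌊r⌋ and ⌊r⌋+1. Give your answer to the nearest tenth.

Sorted: 6.9, 8.8, 10.0, 11.0, 17.0, 17.7, 19.0, 21.6, 21.9, 36.3, 38.0.
n = 11.
r = 1 + (40/100)·(11 − 1) = 1 + 4 = 5.
r is an integer, so P40 is the value at rank 5: 17.0.

17.0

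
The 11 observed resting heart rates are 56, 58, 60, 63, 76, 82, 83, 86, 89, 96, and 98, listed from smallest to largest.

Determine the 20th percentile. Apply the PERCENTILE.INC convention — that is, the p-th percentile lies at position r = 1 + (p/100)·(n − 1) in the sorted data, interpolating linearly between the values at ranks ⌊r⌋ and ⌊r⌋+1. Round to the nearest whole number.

n = 11.
r = 1 + (20/100)·(11 − 1) = 1 + 2 = 3.
r is an integer, so P20 is the value at rank 3: 60.

60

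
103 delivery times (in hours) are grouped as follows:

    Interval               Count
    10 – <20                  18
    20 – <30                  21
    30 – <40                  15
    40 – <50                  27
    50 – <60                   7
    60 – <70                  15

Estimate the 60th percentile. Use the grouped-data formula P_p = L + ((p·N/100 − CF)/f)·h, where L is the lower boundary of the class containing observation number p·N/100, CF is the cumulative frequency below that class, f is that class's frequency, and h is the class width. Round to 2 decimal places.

N = 103; target position k = 60/100 · 103 = 61.8.
Cumulative frequencies: 18, 39, 54, 81, 88, 103.
Observation 61.8 falls in the class 40 – <50.
L = 40, CF = 54, f = 27, h = 10.
P60 = 40 + ((61.8 − 54)/27)·10 = 40 + 2.88889 = 42.8889.

42.89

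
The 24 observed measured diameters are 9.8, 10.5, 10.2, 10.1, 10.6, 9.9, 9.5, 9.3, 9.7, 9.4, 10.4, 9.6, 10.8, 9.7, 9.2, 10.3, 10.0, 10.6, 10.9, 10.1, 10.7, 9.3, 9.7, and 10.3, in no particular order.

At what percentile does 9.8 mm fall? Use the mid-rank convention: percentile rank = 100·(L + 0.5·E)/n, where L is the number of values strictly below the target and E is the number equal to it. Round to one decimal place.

Sorted: 9.2, 9.3, 9.3, 9.4, 9.5, 9.6, 9.7, 9.7, 9.7, 9.8, 9.9, 10.0, 10.1, 10.1, 10.2, 10.3, 10.3, 10.4, 10.5, 10.6, 10.6, 10.7, 10.8, 10.9.
Count below 9.8: L = 9; count equal: E = 1; n = 24.
Percentile rank = 100·(9 + 0.5·1)/24 = 100·9.5/24 = 39.58.

39.6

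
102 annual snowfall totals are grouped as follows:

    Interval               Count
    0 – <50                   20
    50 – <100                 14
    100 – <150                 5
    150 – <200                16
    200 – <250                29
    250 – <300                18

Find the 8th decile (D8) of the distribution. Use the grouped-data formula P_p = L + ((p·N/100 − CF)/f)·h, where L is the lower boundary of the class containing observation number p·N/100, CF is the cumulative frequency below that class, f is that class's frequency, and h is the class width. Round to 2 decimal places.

N = 102; target position k = 80/100 · 102 = 81.6.
Cumulative frequencies: 20, 34, 39, 55, 84, 102.
Observation 81.6 falls in the class 200 – <250.
L = 200, CF = 55, f = 29, h = 50.
P80 = 200 + ((81.6 − 55)/29)·50 = 200 + 45.8621 = 245.862.

245.86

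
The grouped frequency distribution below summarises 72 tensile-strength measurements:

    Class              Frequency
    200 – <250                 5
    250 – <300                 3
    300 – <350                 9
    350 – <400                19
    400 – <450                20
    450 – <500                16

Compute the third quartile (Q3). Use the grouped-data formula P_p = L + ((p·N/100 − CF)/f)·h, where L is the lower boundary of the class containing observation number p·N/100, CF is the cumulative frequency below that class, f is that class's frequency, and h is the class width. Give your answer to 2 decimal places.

445.00

N = 72; target position k = 75/100 · 72 = 54.
Cumulative frequencies: 5, 8, 17, 36, 56, 72.
Observation 54 falls in the class 400 – <450.
L = 400, CF = 36, f = 20, h = 50.
P75 = 400 + ((54 − 36)/20)·50 = 400 + 45 = 445.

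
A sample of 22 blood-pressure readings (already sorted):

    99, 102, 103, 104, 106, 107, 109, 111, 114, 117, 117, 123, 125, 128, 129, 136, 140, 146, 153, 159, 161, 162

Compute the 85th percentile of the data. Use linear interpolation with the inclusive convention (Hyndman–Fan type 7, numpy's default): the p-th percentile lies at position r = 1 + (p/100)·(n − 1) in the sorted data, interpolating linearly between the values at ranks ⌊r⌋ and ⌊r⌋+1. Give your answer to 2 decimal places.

151.95

n = 22.
r = 1 + (85/100)·(22 − 1) = 1 + 17.85 = 18.85.
Rank 18 is 146 and rank 19 is 153.
Interpolate: 146 + 0.85·(153 − 146) = 146 + 0.85·7 = 151.95.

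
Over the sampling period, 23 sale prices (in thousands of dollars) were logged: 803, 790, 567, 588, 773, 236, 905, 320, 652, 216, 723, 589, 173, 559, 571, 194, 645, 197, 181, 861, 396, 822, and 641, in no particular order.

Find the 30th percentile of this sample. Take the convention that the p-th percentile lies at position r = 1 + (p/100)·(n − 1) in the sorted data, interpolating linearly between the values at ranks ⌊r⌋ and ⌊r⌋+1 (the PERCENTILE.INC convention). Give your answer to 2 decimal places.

365.60

Sorted: 173, 181, 194, 197, 216, 236, 320, 396, 559, 567, 571, 588, 589, 641, 645, 652, 723, 773, 790, 803, 822, 861, 905.
n = 23.
r = 1 + (30/100)·(23 − 1) = 1 + 6.6 = 7.6.
Rank 7 is 320 and rank 8 is 396.
Interpolate: 320 + 0.6·(396 − 320) = 320 + 0.6·76 = 365.6.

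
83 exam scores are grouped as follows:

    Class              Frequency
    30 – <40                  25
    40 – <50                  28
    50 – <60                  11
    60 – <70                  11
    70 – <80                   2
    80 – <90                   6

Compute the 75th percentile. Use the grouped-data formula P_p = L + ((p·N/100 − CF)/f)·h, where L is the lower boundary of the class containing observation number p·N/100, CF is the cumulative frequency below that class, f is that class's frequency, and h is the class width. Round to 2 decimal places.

N = 83; target position k = 75/100 · 83 = 62.25.
Cumulative frequencies: 25, 53, 64, 75, 77, 83.
Observation 62.25 falls in the class 50 – <60.
L = 50, CF = 53, f = 11, h = 10.
P75 = 50 + ((62.25 − 53)/11)·10 = 50 + 8.40909 = 58.4091.

58.41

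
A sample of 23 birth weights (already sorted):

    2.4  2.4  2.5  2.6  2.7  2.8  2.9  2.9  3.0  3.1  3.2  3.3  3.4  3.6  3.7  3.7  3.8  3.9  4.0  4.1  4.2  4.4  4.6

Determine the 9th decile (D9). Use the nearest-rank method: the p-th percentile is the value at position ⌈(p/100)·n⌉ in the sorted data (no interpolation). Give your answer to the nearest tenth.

4.2

n = 23.
Position = ⌈90/100 · 23⌉ = ⌈20.7⌉ = 21.
The value at rank 21 is 4.2.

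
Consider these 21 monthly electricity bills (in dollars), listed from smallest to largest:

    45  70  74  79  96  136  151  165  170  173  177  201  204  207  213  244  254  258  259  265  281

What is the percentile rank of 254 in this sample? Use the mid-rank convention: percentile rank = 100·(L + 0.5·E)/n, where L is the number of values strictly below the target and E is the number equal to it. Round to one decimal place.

Count below 254: L = 16; count equal: E = 1; n = 21.
Percentile rank = 100·(16 + 0.5·1)/21 = 100·16.5/21 = 78.57.

78.6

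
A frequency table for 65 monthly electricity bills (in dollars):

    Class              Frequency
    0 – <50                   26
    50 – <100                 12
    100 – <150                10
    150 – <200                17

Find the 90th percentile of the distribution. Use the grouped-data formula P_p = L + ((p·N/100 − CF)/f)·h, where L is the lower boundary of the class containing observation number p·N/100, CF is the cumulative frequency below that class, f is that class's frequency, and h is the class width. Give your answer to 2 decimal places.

180.88

N = 65; target position k = 90/100 · 65 = 58.5.
Cumulative frequencies: 26, 38, 48, 65.
Observation 58.5 falls in the class 150 – <200.
L = 150, CF = 48, f = 17, h = 50.
P90 = 150 + ((58.5 − 48)/17)·50 = 150 + 30.8824 = 180.882.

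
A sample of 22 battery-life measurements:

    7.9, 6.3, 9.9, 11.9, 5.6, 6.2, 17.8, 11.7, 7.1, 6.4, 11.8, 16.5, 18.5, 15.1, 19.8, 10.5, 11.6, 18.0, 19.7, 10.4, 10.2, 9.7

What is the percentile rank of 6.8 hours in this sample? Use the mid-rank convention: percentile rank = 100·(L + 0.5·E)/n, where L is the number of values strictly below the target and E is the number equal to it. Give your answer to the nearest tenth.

18.2

Sorted: 5.6, 6.2, 6.3, 6.4, 7.1, 7.9, 9.7, 9.9, 10.2, 10.4, 10.5, 11.6, 11.7, 11.8, 11.9, 15.1, 16.5, 17.8, 18.0, 18.5, 19.7, 19.8.
Count below 6.8: L = 4; count equal: E = 0; n = 22.
Percentile rank = 100·(4 + 0.5·0)/22 = 100·4/22 = 18.18.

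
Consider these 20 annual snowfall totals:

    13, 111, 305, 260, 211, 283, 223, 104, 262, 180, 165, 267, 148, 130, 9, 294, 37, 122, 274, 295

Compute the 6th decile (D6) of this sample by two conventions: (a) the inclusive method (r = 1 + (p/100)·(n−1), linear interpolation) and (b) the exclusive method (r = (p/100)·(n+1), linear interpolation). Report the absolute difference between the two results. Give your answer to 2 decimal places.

Sorted: 9, 13, 37, 104, 111, 122, 130, 148, 165, 180, 211, 223, 260, 262, 267, 274, 283, 294, 295, 305.
n = 20.
(a) r = 12.4; between ranks 12 (223) and 13 (260): 237.8.
(b) r = 12.6; between ranks 12 (223) and 13 (260): 245.2.
|237.8 − 245.2| = 7.4.

7.40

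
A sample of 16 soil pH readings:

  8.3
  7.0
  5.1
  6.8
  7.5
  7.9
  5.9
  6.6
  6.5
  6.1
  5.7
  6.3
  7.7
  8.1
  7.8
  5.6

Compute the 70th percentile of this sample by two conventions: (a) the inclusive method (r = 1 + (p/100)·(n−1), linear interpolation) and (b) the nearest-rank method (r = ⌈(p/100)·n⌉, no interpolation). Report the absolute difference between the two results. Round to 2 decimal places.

0.10

Sorted: 5.1, 5.6, 5.7, 5.9, 6.1, 6.3, 6.5, 6.6, 6.8, 7.0, 7.5, 7.7, 7.8, 7.9, 8.1, 8.3.
n = 16.
(a) r = 11.5; between ranks 11 (7.5) and 12 (7.7): 7.6.
(b) the nearest-rank method: rank 12 → 7.7.
|7.6 − 7.7| = 0.1.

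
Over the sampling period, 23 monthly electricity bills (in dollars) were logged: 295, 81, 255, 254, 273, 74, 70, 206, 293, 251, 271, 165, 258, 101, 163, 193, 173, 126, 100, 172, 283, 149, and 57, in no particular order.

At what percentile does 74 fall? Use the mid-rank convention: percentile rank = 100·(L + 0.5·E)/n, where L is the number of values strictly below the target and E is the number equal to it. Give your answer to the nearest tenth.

Sorted: 57, 70, 74, 81, 100, 101, 126, 149, 163, 165, 172, 173, 193, 206, 251, 254, 255, 258, 271, 273, 283, 293, 295.
Count below 74: L = 2; count equal: E = 1; n = 23.
Percentile rank = 100·(2 + 0.5·1)/23 = 100·2.5/23 = 10.87.

10.9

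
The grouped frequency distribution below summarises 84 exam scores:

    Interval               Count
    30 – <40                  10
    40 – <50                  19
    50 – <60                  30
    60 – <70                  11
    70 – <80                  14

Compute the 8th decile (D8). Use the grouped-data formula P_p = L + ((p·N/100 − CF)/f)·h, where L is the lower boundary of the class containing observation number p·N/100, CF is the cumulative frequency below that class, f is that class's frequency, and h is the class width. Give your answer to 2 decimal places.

67.45

N = 84; target position k = 80/100 · 84 = 67.2.
Cumulative frequencies: 10, 29, 59, 70, 84.
Observation 67.2 falls in the class 60 – <70.
L = 60, CF = 59, f = 11, h = 10.
P80 = 60 + ((67.2 − 59)/11)·10 = 60 + 7.45455 = 67.4545.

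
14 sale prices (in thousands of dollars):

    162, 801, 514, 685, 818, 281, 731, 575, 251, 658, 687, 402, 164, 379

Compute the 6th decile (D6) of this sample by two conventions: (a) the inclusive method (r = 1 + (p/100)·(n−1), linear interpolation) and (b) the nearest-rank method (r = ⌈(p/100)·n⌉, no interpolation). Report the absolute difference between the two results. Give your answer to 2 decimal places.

16.60

Sorted: 162, 164, 251, 281, 379, 402, 514, 575, 658, 685, 687, 731, 801, 818.
n = 14.
(a) r = 8.8; between ranks 8 (575) and 9 (658): 641.4.
(b) the nearest-rank method: rank 9 → 658.
|641.4 − 658| = 16.6.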